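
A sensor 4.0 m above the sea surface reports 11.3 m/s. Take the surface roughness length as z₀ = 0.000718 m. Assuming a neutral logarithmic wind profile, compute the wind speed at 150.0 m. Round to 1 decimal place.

Log law: V(z) ∝ ln(z/z₀), so V₂/V₁ = ln(z₂/z₀) / ln(z₁/z₀).
ln(150.0/0.000718) = 12.2497, ln(4.0/0.000718) = 8.6253
V₂ = 11.3 × 12.2497/8.6253 = 11.3 × 1.4202 = 16.0482 m/s

16.0 m/s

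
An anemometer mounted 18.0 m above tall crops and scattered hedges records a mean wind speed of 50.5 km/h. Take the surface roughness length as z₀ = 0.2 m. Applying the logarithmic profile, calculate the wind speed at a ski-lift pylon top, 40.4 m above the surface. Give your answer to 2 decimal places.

59.57 km/h

Log law: V(z) ∝ ln(z/z₀), so V₂/V₁ = ln(z₂/z₀) / ln(z₁/z₀).
ln(40.4/0.2) = 5.3083, ln(18.0/0.2) = 4.4998
V₂ = 50.5 × 5.3083/4.4998 = 50.5 × 1.1797 = 59.5731 km/h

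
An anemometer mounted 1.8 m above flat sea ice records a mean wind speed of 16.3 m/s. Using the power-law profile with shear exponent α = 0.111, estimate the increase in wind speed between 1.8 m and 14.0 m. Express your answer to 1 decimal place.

4.2 m/s

Power law: V₂ = V₁ · (z₂/z₁)^α = 16.3 × (7.7778)^0.111 = 20.4679 m/s
ΔV = 20.4679 − 16.3 = 4.1679 m/s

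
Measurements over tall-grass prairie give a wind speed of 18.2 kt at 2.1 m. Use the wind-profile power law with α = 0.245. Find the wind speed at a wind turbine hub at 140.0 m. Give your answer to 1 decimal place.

Power-law profile: V₂ = V₁ · (z₂/z₁)^α
V₂ = 18.2 × (140.0/2.1)^0.245 = 18.2 × (66.6667)^0.245
    = 18.2 × 2.7981 = 50.9248 kt

50.9 kt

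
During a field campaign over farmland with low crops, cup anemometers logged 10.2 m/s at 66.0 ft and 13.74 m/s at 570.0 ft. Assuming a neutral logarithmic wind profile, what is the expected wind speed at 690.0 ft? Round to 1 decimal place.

14.1 m/s

Log law: V ∝ ln(z/z₀). From the pair, with r = V₁/V₂ = 0.74236,
ln z₀ = (ln z₁ − r·ln z₂)/(1 − r) = (4.1897 − 0.74236×6.3456)/0.25764 = -2.0225 → z₀ = 0.1323 ft
V₃ = V₁ · ln(z₃/z₀)/ln(z₁/z₀) = 10.2 × 8.5592/6.2122 = 14.0537 m/s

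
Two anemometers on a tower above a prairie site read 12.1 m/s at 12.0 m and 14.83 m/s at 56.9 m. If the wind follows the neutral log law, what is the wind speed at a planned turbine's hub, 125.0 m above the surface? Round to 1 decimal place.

Log law: V ∝ ln(z/z₀). From the pair, with r = V₁/V₂ = 0.81591,
ln z₀ = (ln z₁ − r·ln z₂)/(1 − r) = (2.4849 − 0.81591×4.0413)/0.18409 = -4.4134 → z₀ = 0.01211 m
V₃ = V₁ · ln(z₃/z₀)/ln(z₁/z₀) = 12.1 × 9.2417/6.8983 = 16.2105 m/s

16.2 m/s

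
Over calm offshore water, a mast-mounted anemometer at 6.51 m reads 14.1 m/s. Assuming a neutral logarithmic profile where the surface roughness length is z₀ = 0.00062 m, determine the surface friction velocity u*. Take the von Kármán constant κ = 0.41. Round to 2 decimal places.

Log law: V(z) = (u*/κ) · ln(z/z₀) ⇒ u* = κ · V / ln(z/z₀)
u* = 0.41 × 14.1 / ln(6.51/0.00062) = 0.41 × 14.1 / 9.2591
   = 5.7810 / 9.2591 = 0.6244 m/s

u* ≈ 0.62 m/s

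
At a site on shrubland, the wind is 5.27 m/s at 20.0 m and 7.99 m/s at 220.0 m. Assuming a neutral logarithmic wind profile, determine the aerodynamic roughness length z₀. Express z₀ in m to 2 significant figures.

Log law: V(z) ∝ ln(z/z₀). With r = V₁/V₂ = 5.27/7.99 = 0.65957,
r · ln(z₂/z₀) = ln(z₁/z₀) ⇒ ln z₀ = (ln z₁ − r·ln z₂)/(1 − r)
ln z₀ = (2.99573 − 0.65957×5.39363) / 0.34043 = -1.6502
z₀ = exp(-1.6502) = 0.1920 m

z₀ ≈ 0.19 m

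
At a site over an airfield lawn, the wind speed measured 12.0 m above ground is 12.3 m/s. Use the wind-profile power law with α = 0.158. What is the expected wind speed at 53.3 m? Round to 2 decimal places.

Power-law profile: V₂ = V₁ · (z₂/z₁)^α
V₂ = 12.3 × (53.3/12.0)^0.158 = 12.3 × (4.4417)^0.158
    = 12.3 × 1.2656 = 15.5674 m/s

15.57 m/s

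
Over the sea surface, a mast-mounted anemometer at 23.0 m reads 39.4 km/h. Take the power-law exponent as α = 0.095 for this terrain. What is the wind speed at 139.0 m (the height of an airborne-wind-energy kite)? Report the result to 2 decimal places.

Power-law profile: V₂ = V₁ · (z₂/z₁)^α
V₂ = 39.4 × (139.0/23.0)^0.095 = 39.4 × (6.0435)^0.095
    = 39.4 × 1.1864 = 46.7432 km/h

46.74 km/h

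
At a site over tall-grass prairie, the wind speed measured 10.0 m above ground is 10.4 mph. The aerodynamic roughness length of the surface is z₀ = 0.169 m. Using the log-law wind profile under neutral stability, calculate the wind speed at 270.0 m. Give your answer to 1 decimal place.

18.8 mph

Log law: V(z) ∝ ln(z/z₀), so V₂/V₁ = ln(z₂/z₀) / ln(z₁/z₀).
ln(270.0/0.169) = 7.3763, ln(10.0/0.169) = 4.0804
V₂ = 10.4 × 7.3763/4.0804 = 10.4 × 1.8077 = 18.8002 mph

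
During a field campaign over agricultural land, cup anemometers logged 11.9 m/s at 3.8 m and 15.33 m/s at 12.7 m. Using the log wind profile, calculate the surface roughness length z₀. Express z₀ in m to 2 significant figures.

z₀ ≈ 0.058 m

Log law: V(z) ∝ ln(z/z₀). With r = V₁/V₂ = 11.9/15.33 = 0.77626,
r · ln(z₂/z₀) = ln(z₁/z₀) ⇒ ln z₀ = (ln z₁ − r·ln z₂)/(1 − r)
ln z₀ = (1.33500 − 0.77626×2.54160) / 0.22374 = -2.8512
z₀ = exp(-2.8512) = 0.05778 m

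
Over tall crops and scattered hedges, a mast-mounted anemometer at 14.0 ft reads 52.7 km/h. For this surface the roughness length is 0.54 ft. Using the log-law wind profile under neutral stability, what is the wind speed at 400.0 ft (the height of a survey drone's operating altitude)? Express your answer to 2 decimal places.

Log law: V(z) ∝ ln(z/z₀), so V₂/V₁ = ln(z₂/z₀) / ln(z₁/z₀).
ln(400.0/0.54) = 6.6077, ln(14.0/0.54) = 3.2552
V₂ = 52.7 × 6.6077/3.2552 = 52.7 × 2.0298 = 106.9730 km/h

106.97 km/h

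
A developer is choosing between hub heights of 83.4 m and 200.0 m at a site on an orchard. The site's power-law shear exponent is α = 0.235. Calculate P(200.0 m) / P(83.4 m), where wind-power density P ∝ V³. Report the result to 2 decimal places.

1.85

Speed ratio: V_B/V_A = (z_B/z_A)^α = (200.0/83.4)^0.235 = (2.3981)^0.235 = 1.22820
Power-density ratio: P_B/P_A = (V_B/V_A)³ = (1.22820)³ = 1.85270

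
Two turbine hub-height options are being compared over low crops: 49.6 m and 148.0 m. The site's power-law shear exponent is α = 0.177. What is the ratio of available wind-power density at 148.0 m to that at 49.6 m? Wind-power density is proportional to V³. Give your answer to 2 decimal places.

1.79

Speed ratio: V_B/V_A = (z_B/z_A)^α = (148.0/49.6)^0.177 = (2.9839)^0.177 = 1.21349
Power-density ratio: P_B/P_A = (V_B/V_A)³ = (1.21349)³ = 1.78693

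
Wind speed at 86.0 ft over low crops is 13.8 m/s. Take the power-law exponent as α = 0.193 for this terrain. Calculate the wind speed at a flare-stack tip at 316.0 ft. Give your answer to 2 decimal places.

Power-law profile: V₂ = V₁ · (z₂/z₁)^α
V₂ = 13.8 × (316.0/86.0)^0.193 = 13.8 × (3.6744)^0.193
    = 13.8 × 1.2855 = 17.7403 m/s

17.74 m/s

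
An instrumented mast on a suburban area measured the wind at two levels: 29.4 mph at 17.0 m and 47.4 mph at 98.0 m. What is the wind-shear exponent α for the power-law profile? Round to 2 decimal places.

Power law: V₂/V₁ = (z₂/z₁)^α ⇒ α = ln(V₂/V₁) / ln(z₂/z₁)
α = ln(47.4/29.4) / ln(98.0/17.0) = ln(1.6122) / ln(5.7647)
  = 0.47763 / 1.75175 = 0.27266

α ≈ 0.27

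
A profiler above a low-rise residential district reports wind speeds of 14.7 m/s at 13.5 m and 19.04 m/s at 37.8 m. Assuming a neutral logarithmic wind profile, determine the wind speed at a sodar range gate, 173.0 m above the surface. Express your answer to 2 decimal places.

25.45 m/s

Log law: V ∝ ln(z/z₀). From the pair, with r = V₁/V₂ = 0.77206,
ln z₀ = (ln z₁ − r·ln z₂)/(1 − r) = (2.6027 − 0.77206×3.6323)/0.22794 = -0.8847 → z₀ = 0.4128 m
V₃ = V₁ · ln(z₃/z₀)/ln(z₁/z₀) = 14.7 × 6.0380/3.4874 = 25.4512 m/s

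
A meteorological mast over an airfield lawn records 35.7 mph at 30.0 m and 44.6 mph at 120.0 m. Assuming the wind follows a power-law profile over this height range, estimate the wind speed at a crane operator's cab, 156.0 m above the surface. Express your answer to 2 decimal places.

First find α: α = ln(V₂/V₁)/ln(z₂/z₁) = ln(44.6/35.7)/ln(120.0/30.0) = 0.22258/1.38629 = 0.1606
Extrapolate from 120.0 m to 156.0 m: V₃ = 44.6 × (156.0/120.0)^0.1606 = 44.6 × 1.0430 = 46.5189 mph

46.52 mph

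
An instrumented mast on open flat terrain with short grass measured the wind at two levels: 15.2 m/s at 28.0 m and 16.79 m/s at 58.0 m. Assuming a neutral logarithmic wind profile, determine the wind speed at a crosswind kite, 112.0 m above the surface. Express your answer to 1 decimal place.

Log law: V ∝ ln(z/z₀). From the pair, with r = V₁/V₂ = 0.90530,
ln z₀ = (ln z₁ − r·ln z₂)/(1 − r) = (3.3322 − 0.90530×4.0604)/0.09470 = -3.6296 → z₀ = 0.02653 m
V₃ = V₁ · ln(z₃/z₀)/ln(z₁/z₀) = 15.2 × 8.3481/6.9618 = 18.2268 m/s

18.2 m/s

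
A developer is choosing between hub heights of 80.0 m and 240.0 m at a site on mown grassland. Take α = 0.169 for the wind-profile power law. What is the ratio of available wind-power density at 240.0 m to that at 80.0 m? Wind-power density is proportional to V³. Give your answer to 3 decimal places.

1.745

Speed ratio: V_B/V_A = (z_B/z_A)^α = (240.0/80.0)^0.169 = (3.0000)^0.169 = 1.20402
Power-density ratio: P_B/P_A = (V_B/V_A)³ = (1.20402)³ = 1.74542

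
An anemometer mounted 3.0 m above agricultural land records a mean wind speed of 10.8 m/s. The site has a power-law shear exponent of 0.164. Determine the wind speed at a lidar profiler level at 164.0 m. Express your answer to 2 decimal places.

Power-law profile: V₂ = V₁ · (z₂/z₁)^α
V₂ = 10.8 × (164.0/3.0)^0.164 = 10.8 × (54.6667)^0.164
    = 10.8 × 1.9275 = 20.8166 m/s

20.82 m/s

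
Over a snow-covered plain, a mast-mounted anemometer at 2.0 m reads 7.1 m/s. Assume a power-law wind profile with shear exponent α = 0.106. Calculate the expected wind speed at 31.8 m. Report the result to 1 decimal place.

Power-law profile: V₂ = V₁ · (z₂/z₁)^α
V₂ = 7.1 × (31.8/2.0)^0.106 = 7.1 × (15.9000)^0.106
    = 7.1 × 1.3408 = 9.5193 m/s

9.5 m/s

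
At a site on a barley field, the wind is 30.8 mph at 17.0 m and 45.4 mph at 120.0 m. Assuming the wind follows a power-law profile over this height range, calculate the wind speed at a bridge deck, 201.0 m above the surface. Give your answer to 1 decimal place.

First find α: α = ln(V₂/V₁)/ln(z₂/z₁) = ln(45.4/30.8)/ln(120.0/17.0) = 0.38800/1.95428 = 0.1985
Extrapolate from 120.0 m to 201.0 m: V₃ = 45.4 × (201.0/120.0)^0.1985 = 45.4 × 1.1078 = 50.2957 mph

50.3 mph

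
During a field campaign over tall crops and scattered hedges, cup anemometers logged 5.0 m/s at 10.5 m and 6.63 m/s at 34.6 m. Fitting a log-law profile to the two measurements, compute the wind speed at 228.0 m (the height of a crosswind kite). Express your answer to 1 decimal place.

Log law: V ∝ ln(z/z₀). From the pair, with r = V₁/V₂ = 0.75415,
ln z₀ = (ln z₁ − r·ln z₂)/(1 − r) = (2.3514 − 0.75415×3.5439)/0.24585 = -1.3065 → z₀ = 0.2708 m
V₃ = V₁ · ln(z₃/z₀)/ln(z₁/z₀) = 5.0 × 6.7359/3.6579 = 9.2073 m/s

9.2 m/s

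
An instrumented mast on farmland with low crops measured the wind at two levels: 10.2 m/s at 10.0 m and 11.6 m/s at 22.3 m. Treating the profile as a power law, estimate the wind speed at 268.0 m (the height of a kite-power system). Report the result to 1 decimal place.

First find α: α = ln(V₂/V₁)/ln(z₂/z₁) = ln(11.6/10.2)/ln(22.3/10.0) = 0.12862/0.80200 = 0.1604
Extrapolate from 22.3 m to 268.0 m: V₃ = 11.6 × (268.0/22.3)^0.1604 = 11.6 × 1.4900 = 17.2835 m/s

17.3 m/s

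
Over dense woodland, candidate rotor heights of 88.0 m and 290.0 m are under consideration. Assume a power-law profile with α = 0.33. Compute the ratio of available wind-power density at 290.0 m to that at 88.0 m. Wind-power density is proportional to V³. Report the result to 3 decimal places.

3.256

Speed ratio: V_B/V_A = (z_B/z_A)^α = (290.0/88.0)^0.33 = (3.2955)^0.33 = 1.48222
Power-density ratio: P_B/P_A = (V_B/V_A)³ = (1.48222)³ = 3.25639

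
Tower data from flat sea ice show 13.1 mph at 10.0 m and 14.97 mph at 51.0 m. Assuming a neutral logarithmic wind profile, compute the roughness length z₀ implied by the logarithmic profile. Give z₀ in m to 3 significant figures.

Log law: V(z) ∝ ln(z/z₀). With r = V₁/V₂ = 13.1/14.97 = 0.87508,
r · ln(z₂/z₀) = ln(z₁/z₀) ⇒ ln z₀ = (ln z₁ − r·ln z₂)/(1 − r)
ln z₀ = (2.30259 − 0.87508×3.93183) / 0.12492 = -9.1108
z₀ = exp(-9.1108) = 0.0001105 m

z₀ ≈ 0.000110 m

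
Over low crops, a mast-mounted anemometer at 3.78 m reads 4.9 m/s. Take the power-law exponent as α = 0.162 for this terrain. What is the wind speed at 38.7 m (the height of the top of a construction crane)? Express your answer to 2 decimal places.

7.14 m/s

Power-law profile: V₂ = V₁ · (z₂/z₁)^α
V₂ = 4.9 × (38.7/3.78)^0.162 = 4.9 × (10.2381)^0.162
    = 4.9 × 1.4577 = 7.1425 m/s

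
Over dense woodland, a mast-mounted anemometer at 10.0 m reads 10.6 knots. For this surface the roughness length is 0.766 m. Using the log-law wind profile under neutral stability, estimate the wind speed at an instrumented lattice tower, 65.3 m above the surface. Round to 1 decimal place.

18.3 knots

Log law: V(z) ∝ ln(z/z₀), so V₂/V₁ = ln(z₂/z₀) / ln(z₁/z₀).
ln(65.3/0.766) = 4.4456, ln(10.0/0.766) = 2.5692
V₂ = 10.6 × 4.4456/2.5692 = 10.6 × 1.7304 = 18.3418 knots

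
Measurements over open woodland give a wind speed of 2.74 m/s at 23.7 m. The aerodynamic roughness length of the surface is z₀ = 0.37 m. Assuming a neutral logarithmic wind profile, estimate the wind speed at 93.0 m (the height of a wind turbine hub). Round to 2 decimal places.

3.64 m/s

Log law: V(z) ∝ ln(z/z₀), so V₂/V₁ = ln(z₂/z₀) / ln(z₁/z₀).
ln(93.0/0.37) = 5.5269, ln(23.7/0.37) = 4.1597
V₂ = 2.74 × 5.5269/4.1597 = 2.74 × 1.3287 = 3.6405 m/s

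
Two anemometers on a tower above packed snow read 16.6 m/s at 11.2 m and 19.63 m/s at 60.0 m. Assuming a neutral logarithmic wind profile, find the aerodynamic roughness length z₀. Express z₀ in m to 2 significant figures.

z₀ ≈ 0.0011 m

Log law: V(z) ∝ ln(z/z₀). With r = V₁/V₂ = 16.6/19.63 = 0.84564,
r · ln(z₂/z₀) = ln(z₁/z₀) ⇒ ln z₀ = (ln z₁ − r·ln z₂)/(1 − r)
ln z₀ = (2.41591 − 0.84564×4.09434) / 0.15436 = -6.7794
z₀ = exp(-6.7794) = 0.001137 m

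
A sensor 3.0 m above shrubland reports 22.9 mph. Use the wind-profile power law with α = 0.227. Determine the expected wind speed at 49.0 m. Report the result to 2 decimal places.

43.17 mph

Power-law profile: V₂ = V₁ · (z₂/z₁)^α
V₂ = 22.9 × (49.0/3.0)^0.227 = 22.9 × (16.3333)^0.227
    = 22.9 × 1.8852 = 43.1721 mph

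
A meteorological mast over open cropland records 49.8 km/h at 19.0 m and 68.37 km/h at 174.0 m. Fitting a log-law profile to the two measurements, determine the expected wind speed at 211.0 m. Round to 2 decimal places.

69.99 km/h

Log law: V ∝ ln(z/z₀). From the pair, with r = V₁/V₂ = 0.72839,
ln z₀ = (ln z₁ − r·ln z₂)/(1 − r) = (2.9444 − 0.72839×5.1591)/0.27161 = -2.9946 → z₀ = 0.05006 m
V₃ = V₁ · ln(z₃/z₀)/ln(z₁/z₀) = 49.8 × 8.3465/5.9390 = 69.9867 km/h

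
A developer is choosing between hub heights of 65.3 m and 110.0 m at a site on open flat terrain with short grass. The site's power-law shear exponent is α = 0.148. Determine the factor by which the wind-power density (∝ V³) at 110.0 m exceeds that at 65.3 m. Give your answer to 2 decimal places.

1.26

Speed ratio: V_B/V_A = (z_B/z_A)^α = (110.0/65.3)^0.148 = (1.6845)^0.148 = 1.08024
Power-density ratio: P_B/P_A = (V_B/V_A)³ = (1.08024)³ = 1.26054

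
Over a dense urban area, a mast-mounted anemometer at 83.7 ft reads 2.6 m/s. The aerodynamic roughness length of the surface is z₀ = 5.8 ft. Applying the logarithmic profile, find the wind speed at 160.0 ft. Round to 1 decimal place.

3.2 m/s

Log law: V(z) ∝ ln(z/z₀), so V₂/V₁ = ln(z₂/z₀) / ln(z₁/z₀).
ln(160.0/5.8) = 3.3173, ln(83.7/5.8) = 2.6694
V₂ = 2.6 × 3.3173/2.6694 = 2.6 × 1.2427 = 3.2311 m/s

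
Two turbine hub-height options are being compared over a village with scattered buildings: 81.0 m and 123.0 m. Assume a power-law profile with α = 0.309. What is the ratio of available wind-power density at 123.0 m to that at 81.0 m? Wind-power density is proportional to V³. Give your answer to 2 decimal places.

Speed ratio: V_B/V_A = (z_B/z_A)^α = (123.0/81.0)^0.309 = (1.5185)^0.309 = 1.13778
Power-density ratio: P_B/P_A = (V_B/V_A)³ = (1.13778)³ = 1.47291

1.47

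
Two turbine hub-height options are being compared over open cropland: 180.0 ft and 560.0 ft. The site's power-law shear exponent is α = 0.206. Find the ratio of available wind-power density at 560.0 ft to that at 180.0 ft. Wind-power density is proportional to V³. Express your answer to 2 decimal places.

Speed ratio: V_B/V_A = (z_B/z_A)^α = (560.0/180.0)^0.206 = (3.1111)^0.206 = 1.26340
Power-density ratio: P_B/P_A = (V_B/V_A)³ = (1.26340)³ = 2.01661

2.02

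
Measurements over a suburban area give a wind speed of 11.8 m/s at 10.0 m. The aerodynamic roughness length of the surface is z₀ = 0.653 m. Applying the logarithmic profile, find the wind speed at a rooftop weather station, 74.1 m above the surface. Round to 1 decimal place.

Log law: V(z) ∝ ln(z/z₀), so V₂/V₁ = ln(z₂/z₀) / ln(z₁/z₀).
ln(74.1/0.653) = 4.7316, ln(10.0/0.653) = 2.7288
V₂ = 11.8 × 4.7316/2.7288 = 11.8 × 1.7340 = 20.4608 m/s

20.5 m/s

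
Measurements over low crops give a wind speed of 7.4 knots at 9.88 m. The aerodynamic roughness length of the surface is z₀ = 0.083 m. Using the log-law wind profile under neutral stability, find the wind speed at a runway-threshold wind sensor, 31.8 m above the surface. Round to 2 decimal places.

9.21 knots

Log law: V(z) ∝ ln(z/z₀), so V₂/V₁ = ln(z₂/z₀) / ln(z₁/z₀).
ln(31.8/0.083) = 5.9484, ln(9.88/0.083) = 4.7794
V₂ = 7.4 × 5.9484/4.7794 = 7.4 × 1.2446 = 9.2099 knots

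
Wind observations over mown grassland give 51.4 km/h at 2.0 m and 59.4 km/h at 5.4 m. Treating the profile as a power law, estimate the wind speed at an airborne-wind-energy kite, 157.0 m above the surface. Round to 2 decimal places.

97.04 km/h

First find α: α = ln(V₂/V₁)/ln(z₂/z₁) = ln(59.4/51.4)/ln(5.4/2.0) = 0.14466/0.99325 = 0.1456
Extrapolate from 5.4 m to 157.0 m: V₃ = 59.4 × (157.0/5.4)^0.1456 = 59.4 × 1.6336 = 97.0353 km/h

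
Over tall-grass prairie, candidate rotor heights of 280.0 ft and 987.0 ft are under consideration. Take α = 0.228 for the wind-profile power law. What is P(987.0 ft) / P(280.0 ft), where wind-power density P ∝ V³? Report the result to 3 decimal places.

Speed ratio: V_B/V_A = (z_B/z_A)^α = (987.0/280.0)^0.228 = (3.5250)^0.228 = 1.33276
Power-density ratio: P_B/P_A = (V_B/V_A)³ = (1.33276)³ = 2.36732

2.367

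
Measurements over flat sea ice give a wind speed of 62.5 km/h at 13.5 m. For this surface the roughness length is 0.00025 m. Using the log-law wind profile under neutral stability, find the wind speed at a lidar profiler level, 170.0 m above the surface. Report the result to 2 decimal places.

Log law: V(z) ∝ ln(z/z₀), so V₂/V₁ = ln(z₂/z₀) / ln(z₁/z₀).
ln(170.0/0.00025) = 13.4298, ln(13.5/0.00025) = 10.8967
V₂ = 62.5 × 13.4298/10.8967 = 62.5 × 1.2325 = 77.0291 km/h

77.03 km/h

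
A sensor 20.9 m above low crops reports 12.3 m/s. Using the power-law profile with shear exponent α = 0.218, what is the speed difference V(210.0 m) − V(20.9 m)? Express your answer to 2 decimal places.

Power law: V₂ = V₁ · (z₂/z₁)^α = 12.3 × (10.0478)^0.218 = 20.3403 m/s
ΔV = 20.3403 − 12.3 = 8.0403 m/s

8.04 m/s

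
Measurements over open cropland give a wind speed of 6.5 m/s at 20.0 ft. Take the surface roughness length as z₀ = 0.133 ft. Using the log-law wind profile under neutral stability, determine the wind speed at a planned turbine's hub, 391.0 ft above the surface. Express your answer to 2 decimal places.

10.35 m/s

Log law: V(z) ∝ ln(z/z₀), so V₂/V₁ = ln(z₂/z₀) / ln(z₁/z₀).
ln(391.0/0.133) = 7.9861, ln(20.0/0.133) = 5.0131
V₂ = 6.5 × 7.9861/5.0131 = 6.5 × 1.5930 = 10.3547 m/s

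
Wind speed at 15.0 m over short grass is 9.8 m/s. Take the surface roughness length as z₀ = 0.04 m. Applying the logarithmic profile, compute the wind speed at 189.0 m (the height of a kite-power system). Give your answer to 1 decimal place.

Log law: V(z) ∝ ln(z/z₀), so V₂/V₁ = ln(z₂/z₀) / ln(z₁/z₀).
ln(189.0/0.04) = 8.4606, ln(15.0/0.04) = 5.9269
V₂ = 9.8 × 8.4606/5.9269 = 9.8 × 1.4275 = 13.9894 m/s

14.0 m/s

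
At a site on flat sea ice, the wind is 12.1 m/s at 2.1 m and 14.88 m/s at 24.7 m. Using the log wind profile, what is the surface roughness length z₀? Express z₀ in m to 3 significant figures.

z₀ ≈ 0.0000460 m

Log law: V(z) ∝ ln(z/z₀). With r = V₁/V₂ = 12.1/14.88 = 0.81317,
r · ln(z₂/z₀) = ln(z₁/z₀) ⇒ ln z₀ = (ln z₁ − r·ln z₂)/(1 − r)
ln z₀ = (0.74194 − 0.81317×3.20680) / 0.18683 = -9.9864
z₀ = exp(-9.9864) = 0.00004602 m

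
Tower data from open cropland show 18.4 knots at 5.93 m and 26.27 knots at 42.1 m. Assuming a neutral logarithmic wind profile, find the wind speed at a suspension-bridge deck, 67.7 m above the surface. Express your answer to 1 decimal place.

28.2 knots

Log law: V ∝ ln(z/z₀). From the pair, with r = V₁/V₂ = 0.70042,
ln z₀ = (ln z₁ − r·ln z₂)/(1 − r) = (1.7800 − 0.70042×3.7400)/0.29958 = -2.8025 → z₀ = 0.06066 m
V₃ = V₁ · ln(z₃/z₀)/ln(z₁/z₀) = 18.4 × 7.0176/4.5825 = 28.1774 knots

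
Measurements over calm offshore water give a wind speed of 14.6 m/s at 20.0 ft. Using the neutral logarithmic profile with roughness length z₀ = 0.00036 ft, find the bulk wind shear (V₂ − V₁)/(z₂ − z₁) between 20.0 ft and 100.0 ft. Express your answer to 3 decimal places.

Log law: V₂ = V₁ · ln(z₂/z₀)/ln(z₁/z₀) = 14.6 × 12.5346/10.9251 = 16.7508 m/s
ΔV/Δz = (16.7508 − 14.6)/(100.0 − 20.0) = 2.1508/80.0000 = 0.02689 m/s/ft

0.027 m/s/ft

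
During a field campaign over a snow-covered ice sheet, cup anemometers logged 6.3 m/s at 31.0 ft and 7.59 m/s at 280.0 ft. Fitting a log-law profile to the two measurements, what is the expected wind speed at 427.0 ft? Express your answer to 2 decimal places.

7.84 m/s

Log law: V ∝ ln(z/z₀). From the pair, with r = V₁/V₂ = 0.83004,
ln z₀ = (ln z₁ − r·ln z₂)/(1 − r) = (3.4340 − 0.83004×5.6348)/0.16996 = -7.3141 → z₀ = 0.0006661 ft
V₃ = V₁ · ln(z₃/z₀)/ln(z₁/z₀) = 6.3 × 13.3709/10.7481 = 7.8374 m/s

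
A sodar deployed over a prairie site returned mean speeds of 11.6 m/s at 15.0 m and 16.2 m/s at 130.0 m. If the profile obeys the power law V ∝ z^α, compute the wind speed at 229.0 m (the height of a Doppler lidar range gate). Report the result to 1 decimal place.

17.7 m/s

First find α: α = ln(V₂/V₁)/ln(z₂/z₁) = ln(16.2/11.6)/ln(130.0/15.0) = 0.33401/2.15948 = 0.1547
Extrapolate from 130.0 m to 229.0 m: V₃ = 16.2 × (229.0/130.0)^0.1547 = 16.2 × 1.0915 = 17.6826 m/s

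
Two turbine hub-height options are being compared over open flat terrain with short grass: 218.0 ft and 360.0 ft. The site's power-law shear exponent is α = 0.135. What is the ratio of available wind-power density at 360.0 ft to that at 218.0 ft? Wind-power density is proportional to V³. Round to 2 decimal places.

Speed ratio: V_B/V_A = (z_B/z_A)^α = (360.0/218.0)^0.135 = (1.6514)^0.135 = 1.07006
Power-density ratio: P_B/P_A = (V_B/V_A)³ = (1.07006)³ = 1.22526

1.23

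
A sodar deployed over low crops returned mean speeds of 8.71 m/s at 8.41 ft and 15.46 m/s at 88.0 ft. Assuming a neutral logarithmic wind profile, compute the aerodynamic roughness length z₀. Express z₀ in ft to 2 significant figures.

Log law: V(z) ∝ ln(z/z₀). With r = V₁/V₂ = 8.71/15.46 = 0.56339,
r · ln(z₂/z₀) = ln(z₁/z₀) ⇒ ln z₀ = (ln z₁ − r·ln z₂)/(1 − r)
ln z₀ = (2.12942 − 0.56339×4.47734) / 0.43661 = -0.9003
z₀ = exp(-0.9003) = 0.4065 ft

z₀ ≈ 0.41 ft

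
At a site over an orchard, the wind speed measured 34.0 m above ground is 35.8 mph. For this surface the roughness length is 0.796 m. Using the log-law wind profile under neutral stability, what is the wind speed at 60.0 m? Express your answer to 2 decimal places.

41.22 mph

Log law: V(z) ∝ ln(z/z₀), so V₂/V₁ = ln(z₂/z₀) / ln(z₁/z₀).
ln(60.0/0.796) = 4.3225, ln(34.0/0.796) = 3.7545
V₂ = 35.8 × 4.3225/3.7545 = 35.8 × 1.1513 = 41.2158 mph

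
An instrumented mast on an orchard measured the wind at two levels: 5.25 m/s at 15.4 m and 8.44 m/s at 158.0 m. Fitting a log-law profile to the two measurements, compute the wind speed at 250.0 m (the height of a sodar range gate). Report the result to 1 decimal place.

Log law: V ∝ ln(z/z₀). From the pair, with r = V₁/V₂ = 0.62204,
ln z₀ = (ln z₁ − r·ln z₂)/(1 − r) = (2.7344 − 0.62204×5.0626)/0.37796 = -1.0974 → z₀ = 0.3338 m
V₃ = V₁ · ln(z₃/z₀)/ln(z₁/z₀) = 5.25 × 6.6188/3.8317 = 9.0687 m/s

9.1 m/s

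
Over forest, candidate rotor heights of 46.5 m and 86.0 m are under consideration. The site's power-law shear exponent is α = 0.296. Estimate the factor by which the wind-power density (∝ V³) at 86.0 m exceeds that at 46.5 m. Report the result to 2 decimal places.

1.73

Speed ratio: V_B/V_A = (z_B/z_A)^α = (86.0/46.5)^0.296 = (1.8495)^0.296 = 1.19962
Power-density ratio: P_B/P_A = (V_B/V_A)³ = (1.19962)³ = 1.72638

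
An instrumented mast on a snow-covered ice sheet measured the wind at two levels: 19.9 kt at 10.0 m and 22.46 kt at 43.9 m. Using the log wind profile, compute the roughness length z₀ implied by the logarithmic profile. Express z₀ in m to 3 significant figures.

Log law: V(z) ∝ ln(z/z₀). With r = V₁/V₂ = 19.9/22.46 = 0.88602,
r · ln(z₂/z₀) = ln(z₁/z₀) ⇒ ln z₀ = (ln z₁ − r·ln z₂)/(1 − r)
ln z₀ = (2.30259 − 0.88602×3.78191) / 0.11398 = -9.1969
z₀ = exp(-9.1969) = 0.0001014 m

z₀ ≈ 0.000101 m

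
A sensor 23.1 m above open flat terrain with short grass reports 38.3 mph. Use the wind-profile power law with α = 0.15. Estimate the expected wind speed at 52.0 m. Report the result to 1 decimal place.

43.3 mph

Power-law profile: V₂ = V₁ · (z₂/z₁)^α
V₂ = 38.3 × (52.0/23.1)^0.15 = 38.3 × (2.2511)^0.15
    = 38.3 × 1.1294 = 43.2571 mph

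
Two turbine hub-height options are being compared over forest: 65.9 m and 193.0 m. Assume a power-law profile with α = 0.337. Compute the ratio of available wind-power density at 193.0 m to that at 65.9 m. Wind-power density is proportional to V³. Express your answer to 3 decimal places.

Speed ratio: V_B/V_A = (z_B/z_A)^α = (193.0/65.9)^0.337 = (2.9287)^0.337 = 1.43638
Power-density ratio: P_B/P_A = (V_B/V_A)³ = (1.43638)³ = 2.96350

2.964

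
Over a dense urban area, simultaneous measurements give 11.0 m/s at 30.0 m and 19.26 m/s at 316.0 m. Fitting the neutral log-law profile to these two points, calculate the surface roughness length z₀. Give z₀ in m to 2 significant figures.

z₀ ≈ 1.3 m

Log law: V(z) ∝ ln(z/z₀). With r = V₁/V₂ = 11.0/19.26 = 0.57113,
r · ln(z₂/z₀) = ln(z₁/z₀) ⇒ ln z₀ = (ln z₁ − r·ln z₂)/(1 − r)
ln z₀ = (3.40120 − 0.57113×5.75574) / 0.42887 = 0.2656
z₀ = exp(0.2656) = 1.304 m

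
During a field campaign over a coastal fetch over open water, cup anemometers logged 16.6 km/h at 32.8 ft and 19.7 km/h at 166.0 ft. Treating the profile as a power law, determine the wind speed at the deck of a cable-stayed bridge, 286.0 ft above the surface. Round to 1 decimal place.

20.9 km/h

First find α: α = ln(V₂/V₁)/ln(z₂/z₁) = ln(19.7/16.6)/ln(166.0/32.8) = 0.17122/1.62156 = 0.1056
Extrapolate from 166.0 ft to 286.0 ft: V₃ = 19.7 × (286.0/166.0)^0.1056 = 19.7 × 1.0591 = 20.8647 km/h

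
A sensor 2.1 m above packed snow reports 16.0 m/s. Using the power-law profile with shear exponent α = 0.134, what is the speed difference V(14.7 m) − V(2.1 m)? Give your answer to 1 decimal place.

4.8 m/s

Power law: V₂ = V₁ · (z₂/z₁)^α = 16.0 × (7.0000)^0.134 = 20.7665 m/s
ΔV = 20.7665 − 16.0 = 4.7665 m/s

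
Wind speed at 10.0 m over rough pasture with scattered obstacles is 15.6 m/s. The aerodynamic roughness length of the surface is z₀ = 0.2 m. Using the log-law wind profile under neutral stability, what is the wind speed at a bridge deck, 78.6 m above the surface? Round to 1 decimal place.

Log law: V(z) ∝ ln(z/z₀), so V₂/V₁ = ln(z₂/z₀) / ln(z₁/z₀).
ln(78.6/0.2) = 5.9738, ln(10.0/0.2) = 3.9120
V₂ = 15.6 × 5.9738/3.9120 = 15.6 × 1.5270 = 23.8218 m/s

23.8 m/s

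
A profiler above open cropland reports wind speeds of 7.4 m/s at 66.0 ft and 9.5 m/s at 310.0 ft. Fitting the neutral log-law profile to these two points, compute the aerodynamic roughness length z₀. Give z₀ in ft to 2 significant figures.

z₀ ≈ 0.28 ft

Log law: V(z) ∝ ln(z/z₀). With r = V₁/V₂ = 7.4/9.5 = 0.77895,
r · ln(z₂/z₀) = ln(z₁/z₀) ⇒ ln z₀ = (ln z₁ − r·ln z₂)/(1 − r)
ln z₀ = (4.18965 − 0.77895×5.73657) / 0.22105 = -1.2614
z₀ = exp(-1.2614) = 0.2833 ft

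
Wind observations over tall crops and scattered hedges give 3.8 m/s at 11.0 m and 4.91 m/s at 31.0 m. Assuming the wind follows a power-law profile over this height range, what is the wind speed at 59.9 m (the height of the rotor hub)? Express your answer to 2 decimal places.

5.78 m/s

First find α: α = ln(V₂/V₁)/ln(z₂/z₁) = ln(4.91/3.8)/ln(31.0/11.0) = 0.25627/1.03609 = 0.2473
Extrapolate from 31.0 m to 59.9 m: V₃ = 4.91 × (59.9/31.0)^0.2473 = 4.91 × 1.1769 = 5.7788 m/s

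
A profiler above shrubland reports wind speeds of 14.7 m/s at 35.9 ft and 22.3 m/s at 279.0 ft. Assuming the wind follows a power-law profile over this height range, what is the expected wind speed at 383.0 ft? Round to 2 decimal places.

First find α: α = ln(V₂/V₁)/ln(z₂/z₁) = ln(22.3/14.7)/ln(279.0/35.9) = 0.41674/2.05047 = 0.2032
Extrapolate from 279.0 ft to 383.0 ft: V₃ = 22.3 × (383.0/279.0)^0.2032 = 22.3 × 1.0665 = 23.7832 m/s

23.78 m/s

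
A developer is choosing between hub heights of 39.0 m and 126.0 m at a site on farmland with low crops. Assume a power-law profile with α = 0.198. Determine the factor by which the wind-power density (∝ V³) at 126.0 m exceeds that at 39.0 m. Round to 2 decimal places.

Speed ratio: V_B/V_A = (z_B/z_A)^α = (126.0/39.0)^0.198 = (3.2308)^0.198 = 1.26137
Power-density ratio: P_B/P_A = (V_B/V_A)³ = (1.26137)³ = 2.00691

2.01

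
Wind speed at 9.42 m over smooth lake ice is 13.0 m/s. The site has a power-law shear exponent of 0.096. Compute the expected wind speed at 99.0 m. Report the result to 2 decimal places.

16.29 m/s

Power-law profile: V₂ = V₁ · (z₂/z₁)^α
V₂ = 13.0 × (99.0/9.42)^0.096 = 13.0 × (10.5096)^0.096
    = 13.0 × 1.2533 = 16.2935 m/s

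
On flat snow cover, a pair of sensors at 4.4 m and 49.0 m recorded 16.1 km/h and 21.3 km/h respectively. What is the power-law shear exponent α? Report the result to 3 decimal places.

α ≈ 0.116

Power law: V₂/V₁ = (z₂/z₁)^α ⇒ α = ln(V₂/V₁) / ln(z₂/z₁)
α = ln(21.3/16.1) / ln(49.0/4.4) = ln(1.3230) / ln(11.1364)
  = 0.27989 / 2.41022 = 0.11613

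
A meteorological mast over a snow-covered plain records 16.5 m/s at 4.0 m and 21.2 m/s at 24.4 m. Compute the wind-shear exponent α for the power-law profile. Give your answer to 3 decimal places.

Power law: V₂/V₁ = (z₂/z₁)^α ⇒ α = ln(V₂/V₁) / ln(z₂/z₁)
α = ln(21.2/16.5) / ln(24.4/4.0) = ln(1.2848) / ln(6.1000)
  = 0.25064 / 1.80829 = 0.13861

α ≈ 0.139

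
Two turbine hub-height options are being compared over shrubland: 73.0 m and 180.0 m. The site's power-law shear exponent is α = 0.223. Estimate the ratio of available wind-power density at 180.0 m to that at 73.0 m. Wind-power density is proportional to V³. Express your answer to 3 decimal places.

Speed ratio: V_B/V_A = (z_B/z_A)^α = (180.0/73.0)^0.223 = (2.4658)^0.223 = 1.22294
Power-density ratio: P_B/P_A = (V_B/V_A)³ = (1.22294)³ = 1.82900

1.829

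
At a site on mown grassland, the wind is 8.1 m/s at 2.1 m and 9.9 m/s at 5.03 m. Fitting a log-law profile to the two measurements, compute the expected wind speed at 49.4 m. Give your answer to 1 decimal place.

Log law: V ∝ ln(z/z₀). From the pair, with r = V₁/V₂ = 0.81818,
ln z₀ = (ln z₁ − r·ln z₂)/(1 − r) = (0.7419 − 0.81818×1.6154)/0.18182 = -3.1887 → z₀ = 0.04122 m
V₃ = V₁ · ln(z₃/z₀)/ln(z₁/z₀) = 8.1 × 7.0887/3.9307 = 14.6078 m/s

14.6 m/s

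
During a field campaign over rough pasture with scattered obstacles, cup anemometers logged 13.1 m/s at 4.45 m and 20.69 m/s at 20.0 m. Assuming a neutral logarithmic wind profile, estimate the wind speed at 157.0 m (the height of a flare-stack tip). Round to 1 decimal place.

31.1 m/s

Log law: V ∝ ln(z/z₀). From the pair, with r = V₁/V₂ = 0.63316,
ln z₀ = (ln z₁ − r·ln z₂)/(1 − r) = (1.4929 − 0.63316×2.9957)/0.36684 = -1.1009 → z₀ = 0.3326 m
V₃ = V₁ · ln(z₃/z₀)/ln(z₁/z₀) = 13.1 × 6.1572/2.5938 = 31.0966 m/s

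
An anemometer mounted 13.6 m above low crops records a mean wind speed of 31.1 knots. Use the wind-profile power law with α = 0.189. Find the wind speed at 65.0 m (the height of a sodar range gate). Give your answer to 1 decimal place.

41.8 knots

Power-law profile: V₂ = V₁ · (z₂/z₁)^α
V₂ = 31.1 × (65.0/13.6)^0.189 = 31.1 × (4.7794)^0.189
    = 31.1 × 1.3440 = 41.7986 knots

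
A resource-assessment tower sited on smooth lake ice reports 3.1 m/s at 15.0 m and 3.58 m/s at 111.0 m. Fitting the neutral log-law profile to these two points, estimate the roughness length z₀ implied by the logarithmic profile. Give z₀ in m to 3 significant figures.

z₀ ≈ 0.0000365 m

Log law: V(z) ∝ ln(z/z₀). With r = V₁/V₂ = 3.1/3.58 = 0.86592,
r · ln(z₂/z₀) = ln(z₁/z₀) ⇒ ln z₀ = (ln z₁ − r·ln z₂)/(1 − r)
ln z₀ = (2.70805 − 0.86592×4.70953) / 0.13408 = -10.2182
z₀ = exp(-10.2182) = 0.00003650 m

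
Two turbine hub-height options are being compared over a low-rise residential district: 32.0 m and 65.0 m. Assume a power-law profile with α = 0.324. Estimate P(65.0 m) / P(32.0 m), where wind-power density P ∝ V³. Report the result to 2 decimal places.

1.99

Speed ratio: V_B/V_A = (z_B/z_A)^α = (65.0/32.0)^0.324 = (2.0312)^0.324 = 1.25810
Power-density ratio: P_B/P_A = (V_B/V_A)³ = (1.25810)³ = 1.99134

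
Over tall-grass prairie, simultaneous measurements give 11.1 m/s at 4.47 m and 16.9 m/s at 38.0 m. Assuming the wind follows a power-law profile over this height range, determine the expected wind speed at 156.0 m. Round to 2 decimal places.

First find α: α = ln(V₂/V₁)/ln(z₂/z₁) = ln(16.9/11.1)/ln(38.0/4.47) = 0.42037/2.14020 = 0.1964
Extrapolate from 38.0 m to 156.0 m: V₃ = 16.9 × (156.0/38.0)^0.1964 = 16.9 × 1.3197 = 22.3027 m/s

22.30 m/s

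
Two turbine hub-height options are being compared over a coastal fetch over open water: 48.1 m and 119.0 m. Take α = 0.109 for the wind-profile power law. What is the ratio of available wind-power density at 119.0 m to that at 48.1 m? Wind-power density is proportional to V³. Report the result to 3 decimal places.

1.345

Speed ratio: V_B/V_A = (z_B/z_A)^α = (119.0/48.1)^0.109 = (2.4740)^0.109 = 1.10378
Power-density ratio: P_B/P_A = (V_B/V_A)³ = (1.10378)³ = 1.34475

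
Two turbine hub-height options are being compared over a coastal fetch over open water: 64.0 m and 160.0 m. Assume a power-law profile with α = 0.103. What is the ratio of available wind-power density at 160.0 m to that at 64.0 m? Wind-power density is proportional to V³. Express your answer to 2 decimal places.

1.33

Speed ratio: V_B/V_A = (z_B/z_A)^α = (160.0/64.0)^0.103 = (2.5000)^0.103 = 1.09898
Power-density ratio: P_B/P_A = (V_B/V_A)³ = (1.09898)³ = 1.32728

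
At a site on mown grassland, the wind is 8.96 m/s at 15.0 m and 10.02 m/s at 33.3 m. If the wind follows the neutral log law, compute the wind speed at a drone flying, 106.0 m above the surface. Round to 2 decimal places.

11.56 m/s

Log law: V ∝ ln(z/z₀). From the pair, with r = V₁/V₂ = 0.89421,
ln z₀ = (ln z₁ − r·ln z₂)/(1 − r) = (2.7081 − 0.89421×3.5056)/0.10579 = -4.0331 → z₀ = 0.01772 m
V₃ = V₁ · ln(z₃/z₀)/ln(z₁/z₀) = 8.96 × 8.6966/6.7412 = 11.5590 m/s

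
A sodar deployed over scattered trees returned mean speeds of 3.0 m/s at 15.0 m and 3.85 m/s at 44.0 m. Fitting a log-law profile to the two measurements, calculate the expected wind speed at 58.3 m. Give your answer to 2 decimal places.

Log law: V ∝ ln(z/z₀). From the pair, with r = V₁/V₂ = 0.77922,
ln z₀ = (ln z₁ − r·ln z₂)/(1 − r) = (2.7081 − 0.77922×3.7842)/0.22078 = -1.0901 → z₀ = 0.3362 m
V₃ = V₁ · ln(z₃/z₀)/ln(z₁/z₀) = 3.0 × 5.1557/3.7981 = 4.0723 m/s

4.07 m/s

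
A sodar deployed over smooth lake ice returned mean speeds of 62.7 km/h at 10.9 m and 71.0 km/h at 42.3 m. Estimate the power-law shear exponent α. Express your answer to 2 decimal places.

Power law: V₂/V₁ = (z₂/z₁)^α ⇒ α = ln(V₂/V₁) / ln(z₂/z₁)
α = ln(71.0/62.7) / ln(42.3/10.9) = ln(1.1324) / ln(3.8807)
  = 0.12432 / 1.35602 = 0.09168

α ≈ 0.09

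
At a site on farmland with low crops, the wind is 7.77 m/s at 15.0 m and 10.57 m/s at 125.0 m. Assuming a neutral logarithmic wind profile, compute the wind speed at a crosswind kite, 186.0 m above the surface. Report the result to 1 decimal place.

Log law: V ∝ ln(z/z₀). From the pair, with r = V₁/V₂ = 0.73510,
ln z₀ = (ln z₁ − r·ln z₂)/(1 − r) = (2.7081 − 0.73510×4.8283)/0.26490 = -3.1757 → z₀ = 0.04177 m
V₃ = V₁ · ln(z₃/z₀)/ln(z₁/z₀) = 7.77 × 8.4014/5.8837 = 11.0948 m/s

11.1 m/s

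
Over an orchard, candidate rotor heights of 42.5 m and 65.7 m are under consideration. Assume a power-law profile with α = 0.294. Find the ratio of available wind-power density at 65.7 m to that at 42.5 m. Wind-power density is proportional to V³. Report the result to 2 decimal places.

1.47

Speed ratio: V_B/V_A = (z_B/z_A)^α = (65.7/42.5)^0.294 = (1.5459)^0.294 = 1.13663
Power-density ratio: P_B/P_A = (V_B/V_A)³ = (1.13663)³ = 1.46843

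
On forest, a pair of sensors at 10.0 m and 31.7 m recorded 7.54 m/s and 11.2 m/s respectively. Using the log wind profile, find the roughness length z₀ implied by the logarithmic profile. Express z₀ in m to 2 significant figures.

Log law: V(z) ∝ ln(z/z₀). With r = V₁/V₂ = 7.54/11.2 = 0.67321,
r · ln(z₂/z₀) = ln(z₁/z₀) ⇒ ln z₀ = (ln z₁ − r·ln z₂)/(1 − r)
ln z₀ = (2.30259 − 0.67321×3.45632) / 0.32679 = -0.0742
z₀ = exp(-0.0742) = 0.9285 m

z₀ ≈ 0.93 m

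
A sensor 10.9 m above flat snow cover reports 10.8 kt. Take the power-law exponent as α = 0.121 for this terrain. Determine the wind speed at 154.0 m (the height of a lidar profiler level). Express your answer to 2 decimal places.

14.88 kt

Power-law profile: V₂ = V₁ · (z₂/z₁)^α
V₂ = 10.8 × (154.0/10.9)^0.121 = 10.8 × (14.1284)^0.121
    = 10.8 × 1.3777 = 14.8794 kt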